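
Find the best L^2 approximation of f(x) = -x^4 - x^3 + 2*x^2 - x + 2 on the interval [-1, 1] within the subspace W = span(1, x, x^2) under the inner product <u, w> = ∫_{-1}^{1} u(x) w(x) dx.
g(x) = 8*x^2/7 - 8*x/5 + 73/35

The best approximation g ∈ W is the orthogonal projection of f onto W. Writing g = a_0 + a_1 x + a_2 x^2, the coefficients solve the normal equations G · a = b where
  G_{ij} = <φ_i, φ_j> and b_i = <f, φ_i>, with φ_0 = 1, φ_1 = x, φ_2 = x^2.
G =
  [2, 0, 2/3]
  [0, 2/3, 0]
  [2/3, 0, 2/5],
b = (74/15, -16/15, 194/105).
Solving gives a_0 = 73/35, a_1 = -8/5, a_2 = 8/7, so
  g(x) = 8*x^2/7 - 8*x/5 + 73/35.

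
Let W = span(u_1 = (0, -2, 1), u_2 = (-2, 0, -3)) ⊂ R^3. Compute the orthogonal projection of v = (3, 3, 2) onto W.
proj_W(v) = (18/7, 22/7, 16/7)

Set up U = [u_1 | ... | u_2] ∈ R^(3×2). The projector onto W = col(U) is P = U (U^T U)^(-1) U^T.
Compute U^T U =
  [5, -3]
  [-3, 13],
and U^T v = (-4, -12).
Solve U^T U · c = U^T v for the coefficients: c = (-11/7, -9/7). The projection is proj_W(v) = U c.
Check: (v - proj_W(v)) · u_1 = 0  (should be 0).
Check: (v - proj_W(v)) · u_2 = 0  (should be 0).
Result: proj_W(v) = (18/7, 22/7, 16/7).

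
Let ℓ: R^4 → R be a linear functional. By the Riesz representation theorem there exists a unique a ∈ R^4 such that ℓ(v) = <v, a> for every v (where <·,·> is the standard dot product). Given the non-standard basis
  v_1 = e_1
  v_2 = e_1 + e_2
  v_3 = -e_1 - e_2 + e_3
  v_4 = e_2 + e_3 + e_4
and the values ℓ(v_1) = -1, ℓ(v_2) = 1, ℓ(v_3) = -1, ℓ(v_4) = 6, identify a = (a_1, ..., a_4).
a = (-1, 2, 0, 4)

Write a = (a_1, ..., a_4) in the standard basis. For each basis vector v_i, ℓ(v_i) = <v_i, a> is a linear equation in the a_j's. Collect the n equations into a matrix system V a = ℓ, where row i of V is v_i (expressed in the standard basis). Since V is invertible (lower-triangular with 1s on the diagonal, up to permutation), solve by back-substitution:
  V =
[[1, 0, 0, 0],
 [1, 1, 0, 0],
 [-1, -1, 1, 0],
 [0, 1, 1, 1]]
  V a = (-1, 1, -1, 6)
Solving gives a = (-1, 2, 0, 4).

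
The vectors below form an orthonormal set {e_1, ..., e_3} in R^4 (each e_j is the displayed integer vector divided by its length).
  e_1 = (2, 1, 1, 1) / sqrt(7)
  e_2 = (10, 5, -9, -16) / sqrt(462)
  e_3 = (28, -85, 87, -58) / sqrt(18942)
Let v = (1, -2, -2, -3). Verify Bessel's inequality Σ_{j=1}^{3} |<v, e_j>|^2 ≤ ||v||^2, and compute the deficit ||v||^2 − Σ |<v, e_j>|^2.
Σ |<v, e_j>|^2 = 4325/287; ||v||^2 = 18; deficit = 841/287

Write each e_j = u_j / sqrt(<u_j, u_j>) where u_j is the displayed integer vector. Then <v, e_j> = <v, u_j> / sqrt(<u_j, u_j>), so |<v, e_j>|^2 = <v, u_j>^2 / <u_j, u_j>.
Coefficients: <v, e_1> = -5/sqrt(7), <v, e_2> = 66/sqrt(462), <v, e_3> = 198/sqrt(18942).
Square and sum: Σ |<v, e_j>|^2 = 4325/287.
Compute ||v||^2 = v·v = 18.
Deficit = 18 − 4325/287 = 841/287 ≥ 0, confirming Bessel's inequality. (The deficit equals ||v − Σ <v,e_j> e_j||^2, the squared distance from v to span{e_j}.)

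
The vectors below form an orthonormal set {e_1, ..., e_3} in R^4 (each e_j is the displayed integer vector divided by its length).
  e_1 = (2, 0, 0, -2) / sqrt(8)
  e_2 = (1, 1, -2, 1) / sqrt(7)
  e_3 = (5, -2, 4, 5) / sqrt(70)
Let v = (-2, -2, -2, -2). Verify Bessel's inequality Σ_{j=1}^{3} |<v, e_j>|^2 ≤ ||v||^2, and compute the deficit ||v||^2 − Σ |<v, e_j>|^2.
Σ |<v, e_j>|^2 = 44/5; ||v||^2 = 16; deficit = 36/5

Write each e_j = u_j / sqrt(<u_j, u_j>) where u_j is the displayed integer vector. Then <v, e_j> = <v, u_j> / sqrt(<u_j, u_j>), so |<v, e_j>|^2 = <v, u_j>^2 / <u_j, u_j>.
Coefficients: <v, e_1> = 0/sqrt(8), <v, e_2> = -2/sqrt(7), <v, e_3> = -24/sqrt(70).
Square and sum: Σ |<v, e_j>|^2 = 44/5.
Compute ||v||^2 = v·v = 16.
Deficit = 16 − 44/5 = 36/5 ≥ 0, confirming Bessel's inequality. (The deficit equals ||v − Σ <v,e_j> e_j||^2, the squared distance from v to span{e_j}.)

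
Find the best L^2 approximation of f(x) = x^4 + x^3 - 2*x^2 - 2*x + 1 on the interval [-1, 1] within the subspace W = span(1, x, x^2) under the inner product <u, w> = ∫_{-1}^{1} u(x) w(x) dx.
g(x) = -8*x^2/7 - 7*x/5 + 32/35

The best approximation g ∈ W is the orthogonal projection of f onto W. Writing g = a_0 + a_1 x + a_2 x^2, the coefficients solve the normal equations G · a = b where
  G_{ij} = <φ_i, φ_j> and b_i = <f, φ_i>, with φ_0 = 1, φ_1 = x, φ_2 = x^2.
G =
  [2, 0, 2/3]
  [0, 2/3, 0]
  [2/3, 0, 2/5],
b = (16/15, -14/15, 16/105).
Solving gives a_0 = 32/35, a_1 = -7/5, a_2 = -8/7, so
  g(x) = -8*x^2/7 - 7*x/5 + 32/35.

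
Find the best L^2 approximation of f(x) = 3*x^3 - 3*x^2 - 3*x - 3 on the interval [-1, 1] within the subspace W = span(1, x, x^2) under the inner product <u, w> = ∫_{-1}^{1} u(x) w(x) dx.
g(x) = -3*x^2 - 6*x/5 - 3

The best approximation g ∈ W is the orthogonal projection of f onto W. Writing g = a_0 + a_1 x + a_2 x^2, the coefficients solve the normal equations G · a = b where
  G_{ij} = <φ_i, φ_j> and b_i = <f, φ_i>, with φ_0 = 1, φ_1 = x, φ_2 = x^2.
G =
  [2, 0, 2/3]
  [0, 2/3, 0]
  [2/3, 0, 2/5],
b = (-8, -4/5, -16/5).
Solving gives a_0 = -3, a_1 = -6/5, a_2 = -3, so
  g(x) = -3*x^2 - 6*x/5 - 3.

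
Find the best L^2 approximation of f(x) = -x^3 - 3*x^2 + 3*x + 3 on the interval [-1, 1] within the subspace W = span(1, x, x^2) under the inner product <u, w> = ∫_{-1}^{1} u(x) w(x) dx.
g(x) = -3*x^2 + 12*x/5 + 3

The best approximation g ∈ W is the orthogonal projection of f onto W. Writing g = a_0 + a_1 x + a_2 x^2, the coefficients solve the normal equations G · a = b where
  G_{ij} = <φ_i, φ_j> and b_i = <f, φ_i>, with φ_0 = 1, φ_1 = x, φ_2 = x^2.
G =
  [2, 0, 2/3]
  [0, 2/3, 0]
  [2/3, 0, 2/5],
b = (4, 8/5, 4/5).
Solving gives a_0 = 3, a_1 = 12/5, a_2 = -3, so
  g(x) = -3*x^2 + 12*x/5 + 3.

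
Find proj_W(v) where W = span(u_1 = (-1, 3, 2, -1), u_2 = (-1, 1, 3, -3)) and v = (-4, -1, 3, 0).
proj_W(v) = (-73/131, 41/131, 235/131, -251/131)

Set up U = [u_1 | ... | u_2] ∈ R^(4×2). The projector onto W = col(U) is P = U (U^T U)^(-1) U^T.
Compute U^T U =
  [15, 13]
  [13, 20],
and U^T v = (7, 12).
Solve U^T U · c = U^T v for the coefficients: c = (-16/131, 89/131). The projection is proj_W(v) = U c.
Check: (v - proj_W(v)) · u_1 = 0  (should be 0).
Check: (v - proj_W(v)) · u_2 = 0  (should be 0).
Result: proj_W(v) = (-73/131, 41/131, 235/131, -251/131).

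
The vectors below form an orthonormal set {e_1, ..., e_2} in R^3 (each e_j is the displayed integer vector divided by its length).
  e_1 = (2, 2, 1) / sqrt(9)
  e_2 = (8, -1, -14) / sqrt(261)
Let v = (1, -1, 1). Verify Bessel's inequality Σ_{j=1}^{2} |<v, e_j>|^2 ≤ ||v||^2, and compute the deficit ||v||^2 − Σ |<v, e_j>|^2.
Σ |<v, e_j>|^2 = 6/29; ||v||^2 = 3; deficit = 81/29

Write each e_j = u_j / sqrt(<u_j, u_j>) where u_j is the displayed integer vector. Then <v, e_j> = <v, u_j> / sqrt(<u_j, u_j>), so |<v, e_j>|^2 = <v, u_j>^2 / <u_j, u_j>.
Coefficients: <v, e_1> = 1/sqrt(9), <v, e_2> = -5/sqrt(261).
Square and sum: Σ |<v, e_j>|^2 = 6/29.
Compute ||v||^2 = v·v = 3.
Deficit = 3 − 6/29 = 81/29 ≥ 0, confirming Bessel's inequality. (The deficit equals ||v − Σ <v,e_j> e_j||^2, the squared distance from v to span{e_j}.)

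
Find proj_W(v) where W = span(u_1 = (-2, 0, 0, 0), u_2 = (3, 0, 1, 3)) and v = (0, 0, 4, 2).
proj_W(v) = (0, 0, 1, 3)

Set up U = [u_1 | ... | u_2] ∈ R^(4×2). The projector onto W = col(U) is P = U (U^T U)^(-1) U^T.
Compute U^T U =
  [4, -6]
  [-6, 19],
and U^T v = (0, 10).
Solve U^T U · c = U^T v for the coefficients: c = (3/2, 1). The projection is proj_W(v) = U c.
Check: (v - proj_W(v)) · u_1 = 0  (should be 0).
Check: (v - proj_W(v)) · u_2 = 0  (should be 0).
Result: proj_W(v) = (0, 0, 1, 3).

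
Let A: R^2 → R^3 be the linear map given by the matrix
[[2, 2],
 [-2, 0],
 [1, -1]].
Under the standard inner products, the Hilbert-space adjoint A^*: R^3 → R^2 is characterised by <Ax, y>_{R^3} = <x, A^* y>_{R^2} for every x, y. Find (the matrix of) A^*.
A^* = A^T =
[[2, -2, 1],
 [2, 0, -1]]

For real matrices with standard dot products, the defining identity <Ax, y> = <x, A^* y> gives (Ax)^T y = x^T (A^*) y, i.e. x^T A^T y = x^T (A^*) y. Since this holds for all x, y, we must have A^* = A^T. Therefore
A^* =
[[2, -2, 1],
 [2, 0, -1]].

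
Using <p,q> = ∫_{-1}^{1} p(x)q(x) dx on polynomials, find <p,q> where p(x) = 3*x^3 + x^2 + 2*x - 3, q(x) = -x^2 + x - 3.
<p,q> = 302/15

Expand the product: p(x)·q(x) = -3*x^5 + 2*x^4 - 10*x^3 + 2*x^2 - 9*x + 9.
∫_{-1}^{1} of each monomial x^k gives [2/(k+1) if k even, 0 if k odd]. Integrating term-by-term (or equivalently evaluating the antiderivative F(x) = -x^6/2 + 2*x^5/5 - 5*x^4/2 + 2*x^3/3 - 9*x^2/2 + 9*x at the endpoints):
  F(1) − F(−1) = 77/30 − (-527/30) = 302/15.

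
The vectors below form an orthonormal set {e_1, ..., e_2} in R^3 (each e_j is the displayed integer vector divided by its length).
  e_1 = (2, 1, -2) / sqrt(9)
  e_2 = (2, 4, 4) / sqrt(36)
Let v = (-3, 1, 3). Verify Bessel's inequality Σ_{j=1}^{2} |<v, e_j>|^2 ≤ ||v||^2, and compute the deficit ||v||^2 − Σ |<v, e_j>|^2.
Σ |<v, e_j>|^2 = 146/9; ||v||^2 = 19; deficit = 25/9

Write each e_j = u_j / sqrt(<u_j, u_j>) where u_j is the displayed integer vector. Then <v, e_j> = <v, u_j> / sqrt(<u_j, u_j>), so |<v, e_j>|^2 = <v, u_j>^2 / <u_j, u_j>.
Coefficients: <v, e_1> = -11/sqrt(9), <v, e_2> = 10/sqrt(36).
Square and sum: Σ |<v, e_j>|^2 = 146/9.
Compute ||v||^2 = v·v = 19.
Deficit = 19 − 146/9 = 25/9 ≥ 0, confirming Bessel's inequality. (The deficit equals ||v − Σ <v,e_j> e_j||^2, the squared distance from v to span{e_j}.)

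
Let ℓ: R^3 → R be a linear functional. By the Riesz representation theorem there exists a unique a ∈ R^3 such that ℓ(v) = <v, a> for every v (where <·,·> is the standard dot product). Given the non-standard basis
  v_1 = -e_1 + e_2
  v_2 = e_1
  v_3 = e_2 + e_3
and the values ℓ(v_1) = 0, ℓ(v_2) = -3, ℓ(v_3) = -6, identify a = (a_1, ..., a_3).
a = (-3, -3, -3)

Write a = (a_1, ..., a_3) in the standard basis. For each basis vector v_i, ℓ(v_i) = <v_i, a> is a linear equation in the a_j's. Collect the n equations into a matrix system V a = ℓ, where row i of V is v_i (expressed in the standard basis). Since V is invertible (lower-triangular with 1s on the diagonal, up to permutation), solve by back-substitution:
  V =
[[-1, 1, 0],
 [1, 0, 0],
 [0, 1, 1]]
  V a = (0, -3, -6)
Solving gives a = (-3, -3, -3).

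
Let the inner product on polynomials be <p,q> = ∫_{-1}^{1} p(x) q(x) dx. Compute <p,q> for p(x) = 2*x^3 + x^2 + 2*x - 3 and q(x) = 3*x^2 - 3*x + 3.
<p,q> = -136/5

Expand the product: p(x)·q(x) = 6*x^5 - 3*x^4 + 9*x^3 - 12*x^2 + 15*x - 9.
∫_{-1}^{1} of each monomial x^k gives [2/(k+1) if k even, 0 if k odd]. Integrating term-by-term (or equivalently evaluating the antiderivative F(x) = x^6 - 3*x^5/5 + 9*x^4/4 - 4*x^3 + 15*x^2/2 - 9*x at the endpoints):
  F(1) − F(−1) = -57/20 − (487/20) = -136/5.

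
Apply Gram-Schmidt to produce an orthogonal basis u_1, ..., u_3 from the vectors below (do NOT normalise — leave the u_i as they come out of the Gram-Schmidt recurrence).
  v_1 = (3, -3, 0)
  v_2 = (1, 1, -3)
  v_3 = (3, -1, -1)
Orthogonal basis:
  u_1 = (3, -3, 0)
  u_2 = (1, 1, -3)
  u_3 = (6/11, 6/11, 4/11)

Apply the Gram-Schmidt recurrence
  u_1 = v_1
  u_i = v_i − Σ_{j<i} ((v_i · u_j) / (u_j · u_j)) · u_j.

Step by step this gives:
  u_1 = (3, -3, 0)
  u_2 = (1, 1, -3)
  u_3 = (6/11, 6/11, 4/11)

Orthogonality check:
  u_2 · u_1 = 0 (should be 0)
  u_3 · u_1 = 0 (should be 0)
  u_3 · u_2 = 0 (should be 0)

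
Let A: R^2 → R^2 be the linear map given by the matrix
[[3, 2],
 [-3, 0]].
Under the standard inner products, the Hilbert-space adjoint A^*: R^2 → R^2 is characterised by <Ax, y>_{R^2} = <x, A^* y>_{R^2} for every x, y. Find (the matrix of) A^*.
A^* = A^T =
[[3, -3],
 [2, 0]]

For real matrices with standard dot products, the defining identity <Ax, y> = <x, A^* y> gives (Ax)^T y = x^T (A^*) y, i.e. x^T A^T y = x^T (A^*) y. Since this holds for all x, y, we must have A^* = A^T. Therefore
A^* =
[[3, -3],
 [2, 0]].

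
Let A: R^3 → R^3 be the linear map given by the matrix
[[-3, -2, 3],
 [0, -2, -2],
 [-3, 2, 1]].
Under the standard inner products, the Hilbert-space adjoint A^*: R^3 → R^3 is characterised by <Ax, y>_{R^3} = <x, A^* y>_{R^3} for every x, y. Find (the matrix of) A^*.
A^* = A^T =
[[-3, 0, -3],
 [-2, -2, 2],
 [3, -2, 1]]

For real matrices with standard dot products, the defining identity <Ax, y> = <x, A^* y> gives (Ax)^T y = x^T (A^*) y, i.e. x^T A^T y = x^T (A^*) y. Since this holds for all x, y, we must have A^* = A^T. Therefore
A^* =
[[-3, 0, -3],
 [-2, -2, 2],
 [3, -2, 1]].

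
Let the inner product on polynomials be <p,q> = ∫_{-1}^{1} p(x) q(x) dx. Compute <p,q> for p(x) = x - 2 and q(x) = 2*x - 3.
<p,q> = 40/3

Expand the product: p(x)·q(x) = 2*x^2 - 7*x + 6.
∫_{-1}^{1} of each monomial x^k gives [2/(k+1) if k even, 0 if k odd]. Integrating term-by-term (or equivalently evaluating the antiderivative F(x) = 2*x^3/3 - 7*x^2/2 + 6*x at the endpoints):
  F(1) − F(−1) = 19/6 − (-61/6) = 40/3.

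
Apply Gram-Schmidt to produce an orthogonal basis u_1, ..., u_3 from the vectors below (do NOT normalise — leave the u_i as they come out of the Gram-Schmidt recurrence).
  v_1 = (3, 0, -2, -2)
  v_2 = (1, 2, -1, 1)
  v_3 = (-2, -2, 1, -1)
Orthogonal basis:
  u_1 = (3, 0, -2, -2)
  u_2 = (8/17, 2, -11/17, 23/17)
  u_3 = (-24/55, 8/55, -2/5, -14/55)

Apply the Gram-Schmidt recurrence
  u_1 = v_1
  u_i = v_i − Σ_{j<i} ((v_i · u_j) / (u_j · u_j)) · u_j.

Step by step this gives:
  u_1 = (3, 0, -2, -2)
  u_2 = (8/17, 2, -11/17, 23/17)
  u_3 = (-24/55, 8/55, -2/5, -14/55)

Orthogonality check:
  u_2 · u_1 = 0 (should be 0)
  u_3 · u_1 = 0 (should be 0)
  u_3 · u_2 = 0 (should be 0)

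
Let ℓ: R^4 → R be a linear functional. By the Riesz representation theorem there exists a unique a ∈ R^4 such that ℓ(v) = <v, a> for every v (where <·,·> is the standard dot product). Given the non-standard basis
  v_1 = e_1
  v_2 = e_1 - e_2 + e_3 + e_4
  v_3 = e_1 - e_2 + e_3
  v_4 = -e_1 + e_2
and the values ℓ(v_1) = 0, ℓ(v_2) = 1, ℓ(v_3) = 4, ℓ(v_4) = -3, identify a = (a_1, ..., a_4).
a = (0, -3, 1, -3)

Write a = (a_1, ..., a_4) in the standard basis. For each basis vector v_i, ℓ(v_i) = <v_i, a> is a linear equation in the a_j's. Collect the n equations into a matrix system V a = ℓ, where row i of V is v_i (expressed in the standard basis). Since V is invertible (lower-triangular with 1s on the diagonal, up to permutation), solve by back-substitution:
  V =
[[1, 0, 0, 0],
 [1, -1, 1, 1],
 [1, -1, 1, 0],
 [-1, 1, 0, 0]]
  V a = (0, 1, 4, -3)
Solving gives a = (0, -3, 1, -3).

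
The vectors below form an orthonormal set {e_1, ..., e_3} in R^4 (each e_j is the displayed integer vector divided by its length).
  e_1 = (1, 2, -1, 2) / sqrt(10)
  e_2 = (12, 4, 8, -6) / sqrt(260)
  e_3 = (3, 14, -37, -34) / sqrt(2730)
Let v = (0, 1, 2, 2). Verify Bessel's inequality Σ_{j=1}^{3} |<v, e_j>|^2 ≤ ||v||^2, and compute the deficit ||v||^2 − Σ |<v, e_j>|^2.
Σ |<v, e_j>|^2 = 824/105; ||v||^2 = 9; deficit = 121/105

Write each e_j = u_j / sqrt(<u_j, u_j>) where u_j is the displayed integer vector. Then <v, e_j> = <v, u_j> / sqrt(<u_j, u_j>), so |<v, e_j>|^2 = <v, u_j>^2 / <u_j, u_j>.
Coefficients: <v, e_1> = 4/sqrt(10), <v, e_2> = 8/sqrt(260), <v, e_3> = -128/sqrt(2730).
Square and sum: Σ |<v, e_j>|^2 = 824/105.
Compute ||v||^2 = v·v = 9.
Deficit = 9 − 824/105 = 121/105 ≥ 0, confirming Bessel's inequality. (The deficit equals ||v − Σ <v,e_j> e_j||^2, the squared distance from v to span{e_j}.)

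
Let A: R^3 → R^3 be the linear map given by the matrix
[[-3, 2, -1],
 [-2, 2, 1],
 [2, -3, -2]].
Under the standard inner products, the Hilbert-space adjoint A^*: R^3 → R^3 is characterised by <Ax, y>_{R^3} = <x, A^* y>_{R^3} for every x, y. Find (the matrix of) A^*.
A^* = A^T =
[[-3, -2, 2],
 [2, 2, -3],
 [-1, 1, -2]]

For real matrices with standard dot products, the defining identity <Ax, y> = <x, A^* y> gives (Ax)^T y = x^T (A^*) y, i.e. x^T A^T y = x^T (A^*) y. Since this holds for all x, y, we must have A^* = A^T. Therefore
A^* =
[[-3, -2, 2],
 [2, 2, -3],
 [-1, 1, -2]].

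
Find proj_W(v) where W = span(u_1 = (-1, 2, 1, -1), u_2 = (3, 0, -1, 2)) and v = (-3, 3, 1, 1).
proj_W(v) = (-42/31, 78/31, 40/31, -41/31)

Set up U = [u_1 | ... | u_2] ∈ R^(4×2). The projector onto W = col(U) is P = U (U^T U)^(-1) U^T.
Compute U^T U =
  [7, -6]
  [-6, 14],
and U^T v = (9, -8).
Solve U^T U · c = U^T v for the coefficients: c = (39/31, -1/31). The projection is proj_W(v) = U c.
Check: (v - proj_W(v)) · u_1 = 0  (should be 0).
Check: (v - proj_W(v)) · u_2 = 0  (should be 0).
Result: proj_W(v) = (-42/31, 78/31, 40/31, -41/31).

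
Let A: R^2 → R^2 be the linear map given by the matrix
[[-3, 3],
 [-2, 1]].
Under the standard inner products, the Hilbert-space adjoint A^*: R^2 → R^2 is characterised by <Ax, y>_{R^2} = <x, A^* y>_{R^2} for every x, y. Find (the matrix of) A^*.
A^* = A^T =
[[-3, -2],
 [3, 1]]

For real matrices with standard dot products, the defining identity <Ax, y> = <x, A^* y> gives (Ax)^T y = x^T (A^*) y, i.e. x^T A^T y = x^T (A^*) y. Since this holds for all x, y, we must have A^* = A^T. Therefore
A^* =
[[-3, -2],
 [3, 1]].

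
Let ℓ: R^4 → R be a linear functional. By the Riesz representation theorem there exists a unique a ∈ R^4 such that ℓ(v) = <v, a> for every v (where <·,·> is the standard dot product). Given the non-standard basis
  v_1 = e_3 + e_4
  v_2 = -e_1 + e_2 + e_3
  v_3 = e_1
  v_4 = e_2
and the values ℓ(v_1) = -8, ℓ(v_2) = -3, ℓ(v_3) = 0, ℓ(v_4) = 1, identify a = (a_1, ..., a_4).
a = (0, 1, -4, -4)

Write a = (a_1, ..., a_4) in the standard basis. For each basis vector v_i, ℓ(v_i) = <v_i, a> is a linear equation in the a_j's. Collect the n equations into a matrix system V a = ℓ, where row i of V is v_i (expressed in the standard basis). Since V is invertible (lower-triangular with 1s on the diagonal, up to permutation), solve by back-substitution:
  V =
[[0, 0, 1, 1],
 [-1, 1, 1, 0],
 [1, 0, 0, 0],
 [0, 1, 0, 0]]
  V a = (-8, -3, 0, 1)
Solving gives a = (0, 1, -4, -4).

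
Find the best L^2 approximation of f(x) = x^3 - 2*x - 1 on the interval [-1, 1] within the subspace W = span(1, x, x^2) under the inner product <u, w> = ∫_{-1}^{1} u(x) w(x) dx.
g(x) = -7*x/5 - 1

The best approximation g ∈ W is the orthogonal projection of f onto W. Writing g = a_0 + a_1 x + a_2 x^2, the coefficients solve the normal equations G · a = b where
  G_{ij} = <φ_i, φ_j> and b_i = <f, φ_i>, with φ_0 = 1, φ_1 = x, φ_2 = x^2.
G =
  [2, 0, 2/3]
  [0, 2/3, 0]
  [2/3, 0, 2/5],
b = (-2, -14/15, -2/3).
Solving gives a_0 = -1, a_1 = -7/5, a_2 = 0, so
  g(x) = -7*x/5 - 1.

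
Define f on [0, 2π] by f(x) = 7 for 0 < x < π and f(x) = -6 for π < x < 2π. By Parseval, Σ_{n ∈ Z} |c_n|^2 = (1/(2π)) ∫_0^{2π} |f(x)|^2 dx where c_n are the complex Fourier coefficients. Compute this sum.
Σ |c_n|^2 = 85/2

Parseval equates the L^2 energy of f (normalised by 1/(2π)) with the ℓ^2 sum of its Fourier coefficients: (1/(2π)) ∫_0^{2π} |f|^2 = Σ |c_n|^2.
Compute the left side: (1/(2π)) [∫_0^π 7^2 dx + ∫_π^{2π} (-6)^2 dx] = (1/(2π)) · (49π + 36π) = (49 + 36)/2 = 85/2.
So Σ_{n ∈ Z} |c_n|^2 = 85/2.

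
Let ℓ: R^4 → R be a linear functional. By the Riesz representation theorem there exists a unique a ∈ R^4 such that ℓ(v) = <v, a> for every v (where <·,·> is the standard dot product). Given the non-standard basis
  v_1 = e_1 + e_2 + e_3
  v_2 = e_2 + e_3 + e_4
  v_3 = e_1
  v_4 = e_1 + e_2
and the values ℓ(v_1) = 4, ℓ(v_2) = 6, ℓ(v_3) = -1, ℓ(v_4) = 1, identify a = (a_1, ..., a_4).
a = (-1, 2, 3, 1)

Write a = (a_1, ..., a_4) in the standard basis. For each basis vector v_i, ℓ(v_i) = <v_i, a> is a linear equation in the a_j's. Collect the n equations into a matrix system V a = ℓ, where row i of V is v_i (expressed in the standard basis). Since V is invertible (lower-triangular with 1s on the diagonal, up to permutation), solve by back-substitution:
  V =
[[1, 1, 1, 0],
 [0, 1, 1, 1],
 [1, 0, 0, 0],
 [1, 1, 0, 0]]
  V a = (4, 6, -1, 1)
Solving gives a = (-1, 2, 3, 1).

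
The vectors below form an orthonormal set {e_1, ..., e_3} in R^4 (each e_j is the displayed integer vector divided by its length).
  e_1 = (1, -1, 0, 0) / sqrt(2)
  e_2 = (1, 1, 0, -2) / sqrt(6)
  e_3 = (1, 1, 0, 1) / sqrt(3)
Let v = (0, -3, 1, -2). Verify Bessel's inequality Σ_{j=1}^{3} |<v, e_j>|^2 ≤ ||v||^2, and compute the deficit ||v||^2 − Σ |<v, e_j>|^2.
Σ |<v, e_j>|^2 = 13; ||v||^2 = 14; deficit = 1

Write each e_j = u_j / sqrt(<u_j, u_j>) where u_j is the displayed integer vector. Then <v, e_j> = <v, u_j> / sqrt(<u_j, u_j>), so |<v, e_j>|^2 = <v, u_j>^2 / <u_j, u_j>.
Coefficients: <v, e_1> = 3/sqrt(2), <v, e_2> = 1/sqrt(6), <v, e_3> = -5/sqrt(3).
Square and sum: Σ |<v, e_j>|^2 = 13.
Compute ||v||^2 = v·v = 14.
Deficit = 14 − 13 = 1 ≥ 0, confirming Bessel's inequality. (The deficit equals ||v − Σ <v,e_j> e_j||^2, the squared distance from v to span{e_j}.)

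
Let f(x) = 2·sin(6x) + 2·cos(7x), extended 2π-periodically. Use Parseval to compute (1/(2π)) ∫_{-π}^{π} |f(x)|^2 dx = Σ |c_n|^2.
Σ |c_n|^2 = 4

Expand |f|^2 and use orthogonality of {sin(nx), cos(mx)} on [-π, π]:
  ∫_{-π}^{π} sin(nx)^2 dx = π, ∫ cos(mx)^2 dx = π, and cross terms integrate to 0.
So ∫_{-π}^{π} f(x)^2 dx = 2^2 · π + 2^2 · π = (4 + 4)π.
Divide by 2π: (4 + 4)/2 = 4.
By Parseval, this equals Σ |c_n|^2.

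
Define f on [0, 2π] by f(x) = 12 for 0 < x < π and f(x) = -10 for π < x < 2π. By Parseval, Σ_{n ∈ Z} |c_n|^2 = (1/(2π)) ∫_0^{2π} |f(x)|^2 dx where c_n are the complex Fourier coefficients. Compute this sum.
Σ |c_n|^2 = 122

Parseval equates the L^2 energy of f (normalised by 1/(2π)) with the ℓ^2 sum of its Fourier coefficients: (1/(2π)) ∫_0^{2π} |f|^2 = Σ |c_n|^2.
Compute the left side: (1/(2π)) [∫_0^π 12^2 dx + ∫_π^{2π} (-10)^2 dx] = (1/(2π)) · (144π + 100π) = (144 + 100)/2 = 122.
So Σ_{n ∈ Z} |c_n|^2 = 122.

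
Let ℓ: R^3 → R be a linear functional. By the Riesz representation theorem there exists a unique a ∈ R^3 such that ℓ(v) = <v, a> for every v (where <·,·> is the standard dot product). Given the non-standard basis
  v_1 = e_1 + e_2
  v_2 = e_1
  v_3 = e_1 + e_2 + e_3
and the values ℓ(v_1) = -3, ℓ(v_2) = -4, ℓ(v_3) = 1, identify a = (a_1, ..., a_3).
a = (-4, 1, 4)

Write a = (a_1, ..., a_3) in the standard basis. For each basis vector v_i, ℓ(v_i) = <v_i, a> is a linear equation in the a_j's. Collect the n equations into a matrix system V a = ℓ, where row i of V is v_i (expressed in the standard basis). Since V is invertible (lower-triangular with 1s on the diagonal, up to permutation), solve by back-substitution:
  V =
[[1, 1, 0],
 [1, 0, 0],
 [1, 1, 1]]
  V a = (-3, -4, 1)
Solving gives a = (-4, 1, 4).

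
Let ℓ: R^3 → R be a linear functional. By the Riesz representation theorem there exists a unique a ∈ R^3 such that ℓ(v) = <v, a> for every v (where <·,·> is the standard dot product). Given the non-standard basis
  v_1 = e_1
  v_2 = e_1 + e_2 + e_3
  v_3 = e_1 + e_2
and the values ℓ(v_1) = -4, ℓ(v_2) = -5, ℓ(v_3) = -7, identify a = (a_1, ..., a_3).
a = (-4, -3, 2)

Write a = (a_1, ..., a_3) in the standard basis. For each basis vector v_i, ℓ(v_i) = <v_i, a> is a linear equation in the a_j's. Collect the n equations into a matrix system V a = ℓ, where row i of V is v_i (expressed in the standard basis). Since V is invertible (lower-triangular with 1s on the diagonal, up to permutation), solve by back-substitution:
  V =
[[1, 0, 0],
 [1, 1, 1],
 [1, 1, 0]]
  V a = (-4, -5, -7)
Solving gives a = (-4, -3, 2).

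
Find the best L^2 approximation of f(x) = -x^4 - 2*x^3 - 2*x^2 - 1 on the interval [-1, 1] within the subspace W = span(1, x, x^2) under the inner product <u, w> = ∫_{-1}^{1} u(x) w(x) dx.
g(x) = -20*x^2/7 - 6*x/5 - 32/35

The best approximation g ∈ W is the orthogonal projection of f onto W. Writing g = a_0 + a_1 x + a_2 x^2, the coefficients solve the normal equations G · a = b where
  G_{ij} = <φ_i, φ_j> and b_i = <f, φ_i>, with φ_0 = 1, φ_1 = x, φ_2 = x^2.
G =
  [2, 0, 2/3]
  [0, 2/3, 0]
  [2/3, 0, 2/5],
b = (-56/15, -4/5, -184/105).
Solving gives a_0 = -32/35, a_1 = -6/5, a_2 = -20/7, so
  g(x) = -20*x^2/7 - 6*x/5 - 32/35.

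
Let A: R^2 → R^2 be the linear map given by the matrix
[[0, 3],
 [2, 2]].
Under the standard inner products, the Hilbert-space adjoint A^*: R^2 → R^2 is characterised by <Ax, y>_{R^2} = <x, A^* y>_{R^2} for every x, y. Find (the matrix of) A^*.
A^* = A^T =
[[0, 2],
 [3, 2]]

For real matrices with standard dot products, the defining identity <Ax, y> = <x, A^* y> gives (Ax)^T y = x^T (A^*) y, i.e. x^T A^T y = x^T (A^*) y. Since this holds for all x, y, we must have A^* = A^T. Therefore
A^* =
[[0, 2],
 [3, 2]].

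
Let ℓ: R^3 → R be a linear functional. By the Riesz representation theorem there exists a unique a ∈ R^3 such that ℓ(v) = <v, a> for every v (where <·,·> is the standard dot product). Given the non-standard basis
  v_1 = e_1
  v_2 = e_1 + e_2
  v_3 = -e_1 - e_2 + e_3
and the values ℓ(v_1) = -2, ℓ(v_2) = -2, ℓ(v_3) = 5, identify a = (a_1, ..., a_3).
a = (-2, 0, 3)

Write a = (a_1, ..., a_3) in the standard basis. For each basis vector v_i, ℓ(v_i) = <v_i, a> is a linear equation in the a_j's. Collect the n equations into a matrix system V a = ℓ, where row i of V is v_i (expressed in the standard basis). Since V is invertible (lower-triangular with 1s on the diagonal, up to permutation), solve by back-substitution:
  V =
[[1, 0, 0],
 [1, 1, 0],
 [-1, -1, 1]]
  V a = (-2, -2, 5)
Solving gives a = (-2, 0, 3).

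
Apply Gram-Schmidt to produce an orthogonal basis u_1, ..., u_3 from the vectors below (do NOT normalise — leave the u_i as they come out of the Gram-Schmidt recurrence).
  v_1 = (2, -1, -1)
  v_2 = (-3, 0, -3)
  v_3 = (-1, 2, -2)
Orthogonal basis:
  u_1 = (2, -1, -1)
  u_2 = (-2, -1/2, -7/2)
  u_3 = (7/11, 21/11, -7/11)

Apply the Gram-Schmidt recurrence
  u_1 = v_1
  u_i = v_i − Σ_{j<i} ((v_i · u_j) / (u_j · u_j)) · u_j.

Step by step this gives:
  u_1 = (2, -1, -1)
  u_2 = (-2, -1/2, -7/2)
  u_3 = (7/11, 21/11, -7/11)

Orthogonality check:
  u_2 · u_1 = 0 (should be 0)
  u_3 · u_1 = 0 (should be 0)
  u_3 · u_2 = 0 (should be 0)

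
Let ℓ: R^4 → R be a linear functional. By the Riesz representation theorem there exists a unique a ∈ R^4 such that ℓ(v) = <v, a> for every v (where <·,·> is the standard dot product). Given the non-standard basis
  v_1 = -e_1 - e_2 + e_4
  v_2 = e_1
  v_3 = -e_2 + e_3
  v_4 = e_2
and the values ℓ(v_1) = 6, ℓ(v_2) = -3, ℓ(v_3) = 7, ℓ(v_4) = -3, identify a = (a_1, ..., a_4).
a = (-3, -3, 4, 0)

Write a = (a_1, ..., a_4) in the standard basis. For each basis vector v_i, ℓ(v_i) = <v_i, a> is a linear equation in the a_j's. Collect the n equations into a matrix system V a = ℓ, where row i of V is v_i (expressed in the standard basis). Since V is invertible (lower-triangular with 1s on the diagonal, up to permutation), solve by back-substitution:
  V =
[[-1, -1, 0, 1],
 [1, 0, 0, 0],
 [0, -1, 1, 0],
 [0, 1, 0, 0]]
  V a = (6, -3, 7, -3)
Solving gives a = (-3, -3, 4, 0).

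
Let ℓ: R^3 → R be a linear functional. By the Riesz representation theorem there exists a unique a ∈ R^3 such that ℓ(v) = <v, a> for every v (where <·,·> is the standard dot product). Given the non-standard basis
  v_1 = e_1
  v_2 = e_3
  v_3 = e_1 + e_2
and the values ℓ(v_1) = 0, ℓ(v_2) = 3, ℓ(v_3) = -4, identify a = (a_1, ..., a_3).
a = (0, -4, 3)

Write a = (a_1, ..., a_3) in the standard basis. For each basis vector v_i, ℓ(v_i) = <v_i, a> is a linear equation in the a_j's. Collect the n equations into a matrix system V a = ℓ, where row i of V is v_i (expressed in the standard basis). Since V is invertible (lower-triangular with 1s on the diagonal, up to permutation), solve by back-substitution:
  V =
[[1, 0, 0],
 [0, 0, 1],
 [1, 1, 0]]
  V a = (0, 3, -4)
Solving gives a = (0, -4, 3).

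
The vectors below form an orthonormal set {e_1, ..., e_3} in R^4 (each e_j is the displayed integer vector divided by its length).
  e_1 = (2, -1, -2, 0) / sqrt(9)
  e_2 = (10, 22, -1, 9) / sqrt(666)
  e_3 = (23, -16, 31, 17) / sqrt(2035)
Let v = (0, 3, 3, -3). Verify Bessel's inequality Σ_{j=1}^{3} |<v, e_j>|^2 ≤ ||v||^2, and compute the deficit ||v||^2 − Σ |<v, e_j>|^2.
Σ |<v, e_j>|^2 = 603/55; ||v||^2 = 27; deficit = 882/55

Write each e_j = u_j / sqrt(<u_j, u_j>) where u_j is the displayed integer vector. Then <v, e_j> = <v, u_j> / sqrt(<u_j, u_j>), so |<v, e_j>|^2 = <v, u_j>^2 / <u_j, u_j>.
Coefficients: <v, e_1> = -9/sqrt(9), <v, e_2> = 36/sqrt(666), <v, e_3> = -6/sqrt(2035).
Square and sum: Σ |<v, e_j>|^2 = 603/55.
Compute ||v||^2 = v·v = 27.
Deficit = 27 − 603/55 = 882/55 ≥ 0, confirming Bessel's inequality. (The deficit equals ||v − Σ <v,e_j> e_j||^2, the squared distance from v to span{e_j}.)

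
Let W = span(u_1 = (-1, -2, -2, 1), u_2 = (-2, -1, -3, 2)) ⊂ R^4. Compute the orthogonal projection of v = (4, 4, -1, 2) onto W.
proj_W(v) = (-2/9, 61/18, 5/6, 2/9)

Set up U = [u_1 | ... | u_2] ∈ R^(4×2). The projector onto W = col(U) is P = U (U^T U)^(-1) U^T.
Compute U^T U =
  [10, 12]
  [12, 18],
and U^T v = (-8, -5).
Solve U^T U · c = U^T v for the coefficients: c = (-7/3, 23/18). The projection is proj_W(v) = U c.
Check: (v - proj_W(v)) · u_1 = 0  (should be 0).
Check: (v - proj_W(v)) · u_2 = 0  (should be 0).
Result: proj_W(v) = (-2/9, 61/18, 5/6, 2/9).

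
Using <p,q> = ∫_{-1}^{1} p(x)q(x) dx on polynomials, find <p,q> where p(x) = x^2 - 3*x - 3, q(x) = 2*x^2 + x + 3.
<p,q> = -106/5

Expand the product: p(x)·q(x) = 2*x^4 - 5*x^3 - 6*x^2 - 12*x - 9.
∫_{-1}^{1} of each monomial x^k gives [2/(k+1) if k even, 0 if k odd]. Integrating term-by-term (or equivalently evaluating the antiderivative F(x) = 2*x^5/5 - 5*x^4/4 - 2*x^3 - 6*x^2 - 9*x at the endpoints):
  F(1) − F(−1) = -357/20 − (67/20) = -106/5.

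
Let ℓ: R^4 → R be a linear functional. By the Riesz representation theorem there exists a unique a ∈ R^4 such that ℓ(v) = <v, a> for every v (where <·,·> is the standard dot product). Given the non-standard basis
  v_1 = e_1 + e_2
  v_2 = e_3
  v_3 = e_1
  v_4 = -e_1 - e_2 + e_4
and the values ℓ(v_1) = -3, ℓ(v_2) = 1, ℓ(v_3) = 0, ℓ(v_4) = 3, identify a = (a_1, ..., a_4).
a = (0, -3, 1, 0)

Write a = (a_1, ..., a_4) in the standard basis. For each basis vector v_i, ℓ(v_i) = <v_i, a> is a linear equation in the a_j's. Collect the n equations into a matrix system V a = ℓ, where row i of V is v_i (expressed in the standard basis). Since V is invertible (lower-triangular with 1s on the diagonal, up to permutation), solve by back-substitution:
  V =
[[1, 1, 0, 0],
 [0, 0, 1, 0],
 [1, 0, 0, 0],
 [-1, -1, 0, 1]]
  V a = (-3, 1, 0, 3)
Solving gives a = (0, -3, 1, 0).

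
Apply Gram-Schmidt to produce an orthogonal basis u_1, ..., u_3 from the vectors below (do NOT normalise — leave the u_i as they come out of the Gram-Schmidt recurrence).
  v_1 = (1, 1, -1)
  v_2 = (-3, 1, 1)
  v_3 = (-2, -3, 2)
Orthogonal basis:
  u_1 = (1, 1, -1)
  u_2 = (-2, 2, 0)
  u_3 = (-1/6, -1/6, -1/3)

Apply the Gram-Schmidt recurrence
  u_1 = v_1
  u_i = v_i − Σ_{j<i} ((v_i · u_j) / (u_j · u_j)) · u_j.

Step by step this gives:
  u_1 = (1, 1, -1)
  u_2 = (-2, 2, 0)
  u_3 = (-1/6, -1/6, -1/3)

Orthogonality check:
  u_2 · u_1 = 0 (should be 0)
  u_3 · u_1 = 0 (should be 0)
  u_3 · u_2 = 0 (should be 0)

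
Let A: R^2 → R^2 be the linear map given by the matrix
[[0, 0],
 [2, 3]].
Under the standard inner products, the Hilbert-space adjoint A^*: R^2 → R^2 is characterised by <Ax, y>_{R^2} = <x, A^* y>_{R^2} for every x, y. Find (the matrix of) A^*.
A^* = A^T =
[[0, 2],
 [0, 3]]

For real matrices with standard dot products, the defining identity <Ax, y> = <x, A^* y> gives (Ax)^T y = x^T (A^*) y, i.e. x^T A^T y = x^T (A^*) y. Since this holds for all x, y, we must have A^* = A^T. Therefore
A^* =
[[0, 2],
 [0, 3]].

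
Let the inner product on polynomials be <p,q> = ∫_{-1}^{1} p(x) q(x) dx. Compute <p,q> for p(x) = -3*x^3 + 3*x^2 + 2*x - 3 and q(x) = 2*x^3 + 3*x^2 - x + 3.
<p,q> = -250*2**(161/228)*3**(11/12)*5**(53/114)*7**(59/114)/441

Expand the product: p(x)·q(x) = -6*x^6 - 3*x^5 + 16*x^4 - 12*x^3 - 2*x^2 + 9*x - 9.
∫_{-1}^{1} of each monomial x^k gives [2/(k+1) if k even, 0 if k odd]. Integrating term-by-term (or equivalently evaluating the antiderivative F(x) = -6*x^7/7 - x^6/2 + 16*x^5/5 - 3*x^4 - 2*x^3/3 + 9*x^2/2 - 9*x at the endpoints):
  F(1) − F(−1) = -664/105 − (874/105) = -250*2**(161/228)*3**(11/12)*5**(53/114)*7**(59/114)/441.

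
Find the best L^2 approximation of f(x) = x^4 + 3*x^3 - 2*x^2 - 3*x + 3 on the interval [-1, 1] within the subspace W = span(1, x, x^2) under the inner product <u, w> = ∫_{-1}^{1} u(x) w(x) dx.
g(x) = -8*x^2/7 - 6*x/5 + 102/35

The best approximation g ∈ W is the orthogonal projection of f onto W. Writing g = a_0 + a_1 x + a_2 x^2, the coefficients solve the normal equations G · a = b where
  G_{ij} = <φ_i, φ_j> and b_i = <f, φ_i>, with φ_0 = 1, φ_1 = x, φ_2 = x^2.
G =
  [2, 0, 2/3]
  [0, 2/3, 0]
  [2/3, 0, 2/5],
b = (76/15, -4/5, 52/35).
Solving gives a_0 = 102/35, a_1 = -6/5, a_2 = -8/7, so
  g(x) = -8*x^2/7 - 6*x/5 + 102/35.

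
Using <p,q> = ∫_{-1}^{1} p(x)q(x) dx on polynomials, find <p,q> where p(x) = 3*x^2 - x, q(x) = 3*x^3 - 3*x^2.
<p,q> = -24/5

Expand the product: p(x)·q(x) = 9*x^5 - 12*x^4 + 3*x^3.
∫_{-1}^{1} of each monomial x^k gives [2/(k+1) if k even, 0 if k odd]. Integrating term-by-term (or equivalently evaluating the antiderivative F(x) = 3*x^6/2 - 12*x^5/5 + 3*x^4/4 at the endpoints):
  F(1) − F(−1) = -3/20 − (93/20) = -24/5.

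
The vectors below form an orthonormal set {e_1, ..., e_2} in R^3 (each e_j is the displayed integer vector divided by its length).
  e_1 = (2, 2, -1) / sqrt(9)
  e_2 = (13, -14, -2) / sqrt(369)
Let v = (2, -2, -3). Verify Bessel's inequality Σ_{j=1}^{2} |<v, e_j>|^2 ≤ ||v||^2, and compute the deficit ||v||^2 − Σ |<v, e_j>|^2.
Σ |<v, e_j>|^2 = 441/41; ||v||^2 = 17; deficit = 256/41

Write each e_j = u_j / sqrt(<u_j, u_j>) where u_j is the displayed integer vector. Then <v, e_j> = <v, u_j> / sqrt(<u_j, u_j>), so |<v, e_j>|^2 = <v, u_j>^2 / <u_j, u_j>.
Coefficients: <v, e_1> = 3/sqrt(9), <v, e_2> = 60/sqrt(369).
Square and sum: Σ |<v, e_j>|^2 = 441/41.
Compute ||v||^2 = v·v = 17.
Deficit = 17 − 441/41 = 256/41 ≥ 0, confirming Bessel's inequality. (The deficit equals ||v − Σ <v,e_j> e_j||^2, the squared distance from v to span{e_j}.)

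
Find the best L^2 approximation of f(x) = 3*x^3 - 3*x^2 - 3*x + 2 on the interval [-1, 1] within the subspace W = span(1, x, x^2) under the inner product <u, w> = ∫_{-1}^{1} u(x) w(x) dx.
g(x) = -3*x^2 - 6*x/5 + 2

The best approximation g ∈ W is the orthogonal projection of f onto W. Writing g = a_0 + a_1 x + a_2 x^2, the coefficients solve the normal equations G · a = b where
  G_{ij} = <φ_i, φ_j> and b_i = <f, φ_i>, with φ_0 = 1, φ_1 = x, φ_2 = x^2.
G =
  [2, 0, 2/3]
  [0, 2/3, 0]
  [2/3, 0, 2/5],
b = (2, -4/5, 2/15).
Solving gives a_0 = 2, a_1 = -6/5, a_2 = -3, so
  g(x) = -3*x^2 - 6*x/5 + 2.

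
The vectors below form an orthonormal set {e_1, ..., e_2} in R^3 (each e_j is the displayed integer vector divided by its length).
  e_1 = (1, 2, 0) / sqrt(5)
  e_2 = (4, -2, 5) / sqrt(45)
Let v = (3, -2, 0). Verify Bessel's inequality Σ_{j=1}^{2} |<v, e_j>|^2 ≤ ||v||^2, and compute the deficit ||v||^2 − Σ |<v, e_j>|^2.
Σ |<v, e_j>|^2 = 53/9; ||v||^2 = 13; deficit = 64/9

Write each e_j = u_j / sqrt(<u_j, u_j>) where u_j is the displayed integer vector. Then <v, e_j> = <v, u_j> / sqrt(<u_j, u_j>), so |<v, e_j>|^2 = <v, u_j>^2 / <u_j, u_j>.
Coefficients: <v, e_1> = -1/sqrt(5), <v, e_2> = 16/sqrt(45).
Square and sum: Σ |<v, e_j>|^2 = 53/9.
Compute ||v||^2 = v·v = 13.
Deficit = 13 − 53/9 = 64/9 ≥ 0, confirming Bessel's inequality. (The deficit equals ||v − Σ <v,e_j> e_j||^2, the squared distance from v to span{e_j}.)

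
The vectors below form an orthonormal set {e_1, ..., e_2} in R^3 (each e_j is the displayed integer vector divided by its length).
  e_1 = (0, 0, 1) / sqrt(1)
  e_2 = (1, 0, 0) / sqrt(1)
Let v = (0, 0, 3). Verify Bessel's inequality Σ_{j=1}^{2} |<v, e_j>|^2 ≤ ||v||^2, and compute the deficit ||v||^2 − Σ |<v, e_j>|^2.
Σ |<v, e_j>|^2 = 9; ||v||^2 = 9; deficit = 0

Write each e_j = u_j / sqrt(<u_j, u_j>) where u_j is the displayed integer vector. Then <v, e_j> = <v, u_j> / sqrt(<u_j, u_j>), so |<v, e_j>|^2 = <v, u_j>^2 / <u_j, u_j>.
Coefficients: <v, e_1> = 3/sqrt(1), <v, e_2> = 0/sqrt(1).
Square and sum: Σ |<v, e_j>|^2 = 9.
Compute ||v||^2 = v·v = 9.
Deficit = 9 − 9 = 0 ≥ 0, confirming Bessel's inequality. (The deficit equals ||v − Σ <v,e_j> e_j||^2, the squared distance from v to span{e_j}.)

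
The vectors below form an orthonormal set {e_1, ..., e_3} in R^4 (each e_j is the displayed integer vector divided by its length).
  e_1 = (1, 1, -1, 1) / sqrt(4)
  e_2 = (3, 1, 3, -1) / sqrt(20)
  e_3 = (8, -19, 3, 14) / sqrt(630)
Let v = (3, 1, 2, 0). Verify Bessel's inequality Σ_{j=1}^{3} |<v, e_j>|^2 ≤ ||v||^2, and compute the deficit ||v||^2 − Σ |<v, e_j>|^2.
Σ |<v, e_j>|^2 = 1763/126; ||v||^2 = 14; deficit = 1/126

Write each e_j = u_j / sqrt(<u_j, u_j>) where u_j is the displayed integer vector. Then <v, e_j> = <v, u_j> / sqrt(<u_j, u_j>), so |<v, e_j>|^2 = <v, u_j>^2 / <u_j, u_j>.
Coefficients: <v, e_1> = 2/sqrt(4), <v, e_2> = 16/sqrt(20), <v, e_3> = 11/sqrt(630).
Square and sum: Σ |<v, e_j>|^2 = 1763/126.
Compute ||v||^2 = v·v = 14.
Deficit = 14 − 1763/126 = 1/126 ≥ 0, confirming Bessel's inequality. (The deficit equals ||v − Σ <v,e_j> e_j||^2, the squared distance from v to span{e_j}.)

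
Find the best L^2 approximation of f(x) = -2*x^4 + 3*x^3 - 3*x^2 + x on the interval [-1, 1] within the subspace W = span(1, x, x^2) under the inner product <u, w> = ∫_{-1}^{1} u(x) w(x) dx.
g(x) = -33*x^2/7 + 14*x/5 + 6/35

The best approximation g ∈ W is the orthogonal projection of f onto W. Writing g = a_0 + a_1 x + a_2 x^2, the coefficients solve the normal equations G · a = b where
  G_{ij} = <φ_i, φ_j> and b_i = <f, φ_i>, with φ_0 = 1, φ_1 = x, φ_2 = x^2.
G =
  [2, 0, 2/3]
  [0, 2/3, 0]
  [2/3, 0, 2/5],
b = (-14/5, 28/15, -62/35).
Solving gives a_0 = 6/35, a_1 = 14/5, a_2 = -33/7, so
  g(x) = -33*x^2/7 + 14*x/5 + 6/35.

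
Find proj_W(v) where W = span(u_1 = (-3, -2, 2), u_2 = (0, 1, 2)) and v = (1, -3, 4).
proj_W(v) = (-5/3, -1/3, 8/3)

Set up U = [u_1 | ... | u_2] ∈ R^(3×2). The projector onto W = col(U) is P = U (U^T U)^(-1) U^T.
Compute U^T U =
  [17, 2]
  [2, 5],
and U^T v = (11, 5).
Solve U^T U · c = U^T v for the coefficients: c = (5/9, 7/9). The projection is proj_W(v) = U c.
Check: (v - proj_W(v)) · u_1 = 0  (should be 0).
Check: (v - proj_W(v)) · u_2 = 0  (should be 0).
Result: proj_W(v) = (-5/3, -1/3, 8/3).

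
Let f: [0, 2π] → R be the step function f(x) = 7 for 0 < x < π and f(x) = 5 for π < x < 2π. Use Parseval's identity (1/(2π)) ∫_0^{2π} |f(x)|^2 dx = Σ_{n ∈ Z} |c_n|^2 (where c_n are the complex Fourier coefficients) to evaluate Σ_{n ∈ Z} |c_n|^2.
Σ |c_n|^2 = 37

Parseval equates the L^2 energy of f (normalised by 1/(2π)) with the ℓ^2 sum of its Fourier coefficients: (1/(2π)) ∫_0^{2π} |f|^2 = Σ |c_n|^2.
Compute the left side: (1/(2π)) [∫_0^π 7^2 dx + ∫_π^{2π} 5^2 dx] = (1/(2π)) · (49π + 25π) = (49 + 25)/2 = 37.
So Σ_{n ∈ Z} |c_n|^2 = 37.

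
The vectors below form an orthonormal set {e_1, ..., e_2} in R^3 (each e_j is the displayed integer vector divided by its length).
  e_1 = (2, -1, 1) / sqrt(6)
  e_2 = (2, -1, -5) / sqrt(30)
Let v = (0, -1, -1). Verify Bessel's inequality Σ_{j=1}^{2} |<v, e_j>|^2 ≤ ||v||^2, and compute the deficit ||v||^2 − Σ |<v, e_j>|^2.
Σ |<v, e_j>|^2 = 6/5; ||v||^2 = 2; deficit = 4/5

Write each e_j = u_j / sqrt(<u_j, u_j>) where u_j is the displayed integer vector. Then <v, e_j> = <v, u_j> / sqrt(<u_j, u_j>), so |<v, e_j>|^2 = <v, u_j>^2 / <u_j, u_j>.
Coefficients: <v, e_1> = 0/sqrt(6), <v, e_2> = 6/sqrt(30).
Square and sum: Σ |<v, e_j>|^2 = 6/5.
Compute ||v||^2 = v·v = 2.
Deficit = 2 − 6/5 = 4/5 ≥ 0, confirming Bessel's inequality. (The deficit equals ||v − Σ <v,e_j> e_j||^2, the squared distance from v to span{e_j}.)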